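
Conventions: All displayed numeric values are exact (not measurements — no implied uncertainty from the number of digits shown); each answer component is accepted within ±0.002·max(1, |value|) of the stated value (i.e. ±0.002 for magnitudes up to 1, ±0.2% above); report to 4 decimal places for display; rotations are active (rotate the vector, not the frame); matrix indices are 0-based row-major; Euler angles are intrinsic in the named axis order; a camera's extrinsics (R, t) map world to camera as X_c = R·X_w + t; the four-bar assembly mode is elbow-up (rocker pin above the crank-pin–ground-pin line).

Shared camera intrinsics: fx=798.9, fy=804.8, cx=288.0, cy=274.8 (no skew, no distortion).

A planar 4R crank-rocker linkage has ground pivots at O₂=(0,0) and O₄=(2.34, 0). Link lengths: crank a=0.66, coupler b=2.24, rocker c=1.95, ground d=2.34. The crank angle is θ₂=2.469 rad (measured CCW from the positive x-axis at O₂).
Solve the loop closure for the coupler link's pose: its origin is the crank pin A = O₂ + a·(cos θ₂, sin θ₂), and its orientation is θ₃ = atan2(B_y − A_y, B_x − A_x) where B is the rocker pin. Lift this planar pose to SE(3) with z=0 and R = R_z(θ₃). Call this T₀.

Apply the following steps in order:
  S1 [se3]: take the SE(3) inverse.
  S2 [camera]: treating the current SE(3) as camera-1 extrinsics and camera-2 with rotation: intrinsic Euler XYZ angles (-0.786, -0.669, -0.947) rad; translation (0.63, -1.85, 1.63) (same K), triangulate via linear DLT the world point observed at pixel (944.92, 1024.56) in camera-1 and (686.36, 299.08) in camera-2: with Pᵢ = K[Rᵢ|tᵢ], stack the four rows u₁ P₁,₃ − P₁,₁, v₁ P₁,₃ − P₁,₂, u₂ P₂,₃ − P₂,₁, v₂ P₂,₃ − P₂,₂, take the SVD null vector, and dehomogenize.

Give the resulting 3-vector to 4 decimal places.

result = (-0.3638, 1.6186, 0.9794)

source (fourbar_fk): coupler pose = R=[0.8267 -0.5626 0.0000; 0.5626 0.8267 0.0000; 0.0000 0.0000 1.0000], t=(-0.5163, 0.4112, 0.0000)
after S1 (invert_se3): R=[0.8267 0.5626 0.0000; -0.5626 0.8267 0.0000; 0.0000 0.0000 1.0000], t=(0.1955, -0.6304, 0.0000)
after S2 (triangulate): (-0.3638, 1.6186, 0.9794)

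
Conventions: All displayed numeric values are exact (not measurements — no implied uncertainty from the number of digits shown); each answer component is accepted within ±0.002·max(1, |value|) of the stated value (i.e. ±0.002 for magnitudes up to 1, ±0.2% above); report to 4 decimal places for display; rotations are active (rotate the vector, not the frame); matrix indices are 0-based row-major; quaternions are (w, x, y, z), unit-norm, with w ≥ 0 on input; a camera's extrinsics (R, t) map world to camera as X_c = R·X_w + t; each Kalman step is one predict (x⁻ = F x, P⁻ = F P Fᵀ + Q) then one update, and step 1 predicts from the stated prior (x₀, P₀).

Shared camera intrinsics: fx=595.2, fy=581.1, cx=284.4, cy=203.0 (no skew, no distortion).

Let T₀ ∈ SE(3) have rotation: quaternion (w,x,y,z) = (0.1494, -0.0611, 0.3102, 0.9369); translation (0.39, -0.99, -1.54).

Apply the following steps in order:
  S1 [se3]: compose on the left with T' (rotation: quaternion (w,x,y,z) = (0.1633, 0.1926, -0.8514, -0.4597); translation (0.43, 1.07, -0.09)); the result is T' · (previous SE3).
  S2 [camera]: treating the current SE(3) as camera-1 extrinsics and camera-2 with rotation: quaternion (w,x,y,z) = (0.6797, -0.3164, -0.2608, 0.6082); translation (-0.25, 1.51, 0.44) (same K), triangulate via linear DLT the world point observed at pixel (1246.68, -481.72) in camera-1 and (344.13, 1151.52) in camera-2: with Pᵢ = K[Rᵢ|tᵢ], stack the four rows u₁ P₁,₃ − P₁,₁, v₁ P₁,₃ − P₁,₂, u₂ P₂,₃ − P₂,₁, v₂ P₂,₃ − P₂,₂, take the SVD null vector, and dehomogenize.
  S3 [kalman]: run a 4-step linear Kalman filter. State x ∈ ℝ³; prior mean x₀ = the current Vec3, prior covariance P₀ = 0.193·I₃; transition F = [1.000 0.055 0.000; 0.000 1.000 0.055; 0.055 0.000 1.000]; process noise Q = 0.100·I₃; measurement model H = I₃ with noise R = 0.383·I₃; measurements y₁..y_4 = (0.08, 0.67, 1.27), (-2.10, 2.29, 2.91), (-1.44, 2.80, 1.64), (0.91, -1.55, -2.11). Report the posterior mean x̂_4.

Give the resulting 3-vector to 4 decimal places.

result = (-0.2506, 0.4474, 0.0598)

after S1 (compose_se3): R=[0.8783 0.1567 -0.4518; 0.4258 0.1734 0.8880; 0.2175 -0.9723 0.0855], t=(0.9667, -0.7232, -0.0809)
after S2 (triangulate): (0.1274, -0.6339, 0.1166)
after S3 (kf_track): (-0.2506, 0.4474, 0.0598)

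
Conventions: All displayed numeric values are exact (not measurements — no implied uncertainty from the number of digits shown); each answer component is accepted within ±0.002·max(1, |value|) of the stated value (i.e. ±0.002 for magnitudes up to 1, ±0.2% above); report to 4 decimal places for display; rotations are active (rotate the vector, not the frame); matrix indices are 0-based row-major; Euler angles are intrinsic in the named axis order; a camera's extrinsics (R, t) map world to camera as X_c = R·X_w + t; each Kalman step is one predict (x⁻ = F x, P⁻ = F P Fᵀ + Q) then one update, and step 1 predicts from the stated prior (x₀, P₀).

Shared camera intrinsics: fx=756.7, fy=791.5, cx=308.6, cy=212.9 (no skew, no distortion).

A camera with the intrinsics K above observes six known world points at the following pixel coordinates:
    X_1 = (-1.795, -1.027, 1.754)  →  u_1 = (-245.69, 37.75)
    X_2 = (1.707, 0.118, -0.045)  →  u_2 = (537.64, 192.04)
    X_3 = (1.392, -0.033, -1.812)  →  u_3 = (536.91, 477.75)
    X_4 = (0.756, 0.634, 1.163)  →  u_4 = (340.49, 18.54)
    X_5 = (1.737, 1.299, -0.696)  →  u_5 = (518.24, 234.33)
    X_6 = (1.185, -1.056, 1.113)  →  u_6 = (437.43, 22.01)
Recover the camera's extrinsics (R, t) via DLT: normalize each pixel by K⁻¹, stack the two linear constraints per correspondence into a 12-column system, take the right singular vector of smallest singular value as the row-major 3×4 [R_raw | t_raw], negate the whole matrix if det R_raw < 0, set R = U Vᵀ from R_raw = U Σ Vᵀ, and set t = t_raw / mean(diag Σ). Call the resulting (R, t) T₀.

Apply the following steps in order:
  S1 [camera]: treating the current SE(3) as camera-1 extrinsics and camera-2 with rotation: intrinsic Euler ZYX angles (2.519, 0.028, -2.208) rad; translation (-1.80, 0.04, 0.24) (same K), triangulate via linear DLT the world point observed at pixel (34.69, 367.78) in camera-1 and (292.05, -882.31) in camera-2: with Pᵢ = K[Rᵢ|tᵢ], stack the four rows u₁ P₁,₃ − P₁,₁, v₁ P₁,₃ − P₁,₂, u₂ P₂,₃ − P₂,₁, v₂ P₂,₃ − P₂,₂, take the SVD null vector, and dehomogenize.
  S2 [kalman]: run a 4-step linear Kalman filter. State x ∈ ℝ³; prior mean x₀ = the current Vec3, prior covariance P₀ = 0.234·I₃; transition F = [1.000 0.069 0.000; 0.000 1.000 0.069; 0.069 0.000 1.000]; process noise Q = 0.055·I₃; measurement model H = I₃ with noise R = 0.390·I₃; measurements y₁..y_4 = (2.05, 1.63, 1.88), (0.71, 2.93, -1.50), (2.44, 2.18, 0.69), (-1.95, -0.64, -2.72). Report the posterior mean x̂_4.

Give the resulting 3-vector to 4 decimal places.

source (pnp_recover): camera pose = R=[0.9710 0.0516 -0.2336; -0.2110 -0.2750 -0.9380; -0.1127 0.9600 -0.2562], t=(-0.2901, 0.2300, 4.6400)
after S1 (triangulate): (-1.7925, 0.2690, -0.5223)
after S2 (kf_track): (0.0808, 0.9488, -0.8233)

result = (0.0808, 0.9488, -0.8233)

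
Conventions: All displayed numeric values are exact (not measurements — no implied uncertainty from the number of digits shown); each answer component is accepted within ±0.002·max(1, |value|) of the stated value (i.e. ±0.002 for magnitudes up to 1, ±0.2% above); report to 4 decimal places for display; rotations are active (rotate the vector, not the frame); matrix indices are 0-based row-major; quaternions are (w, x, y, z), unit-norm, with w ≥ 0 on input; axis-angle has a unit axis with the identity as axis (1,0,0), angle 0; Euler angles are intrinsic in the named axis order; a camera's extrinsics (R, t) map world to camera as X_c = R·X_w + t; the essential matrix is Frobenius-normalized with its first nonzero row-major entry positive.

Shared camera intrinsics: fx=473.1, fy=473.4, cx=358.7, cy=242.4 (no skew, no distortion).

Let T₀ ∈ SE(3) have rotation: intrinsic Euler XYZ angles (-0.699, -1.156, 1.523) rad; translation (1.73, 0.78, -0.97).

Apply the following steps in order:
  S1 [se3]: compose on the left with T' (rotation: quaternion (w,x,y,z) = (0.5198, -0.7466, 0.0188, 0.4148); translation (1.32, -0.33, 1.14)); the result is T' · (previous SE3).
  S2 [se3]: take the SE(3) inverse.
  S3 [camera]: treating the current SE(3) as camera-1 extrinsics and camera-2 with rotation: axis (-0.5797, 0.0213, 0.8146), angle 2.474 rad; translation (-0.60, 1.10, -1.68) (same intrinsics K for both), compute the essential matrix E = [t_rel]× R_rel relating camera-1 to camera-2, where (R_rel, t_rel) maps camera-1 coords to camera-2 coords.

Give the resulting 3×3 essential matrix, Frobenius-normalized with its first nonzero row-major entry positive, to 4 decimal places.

after S1 (compose_se3): R=[0.0140 0.4278 -0.9038; -0.8384 -0.4875 -0.2437; -0.5449 0.7611 0.3519], t=(2.6770, -0.7585, -0.4465)
after S2 (invert_se3): R=[0.0140 -0.8384 -0.5449; 0.4278 -0.4875 0.7611; -0.9038 -0.2437 0.3519], t=(-0.9166, -1.1752, 2.3917)
after S3 (essential): [0.2775 0.5470 0.3486; -0.5077 0.2647 0.0454; -0.3891 0.1450 0.0036]

matrix = [0.2775 0.5470 0.3486; -0.5077 0.2647 0.0454; -0.3891 0.1450 0.0036]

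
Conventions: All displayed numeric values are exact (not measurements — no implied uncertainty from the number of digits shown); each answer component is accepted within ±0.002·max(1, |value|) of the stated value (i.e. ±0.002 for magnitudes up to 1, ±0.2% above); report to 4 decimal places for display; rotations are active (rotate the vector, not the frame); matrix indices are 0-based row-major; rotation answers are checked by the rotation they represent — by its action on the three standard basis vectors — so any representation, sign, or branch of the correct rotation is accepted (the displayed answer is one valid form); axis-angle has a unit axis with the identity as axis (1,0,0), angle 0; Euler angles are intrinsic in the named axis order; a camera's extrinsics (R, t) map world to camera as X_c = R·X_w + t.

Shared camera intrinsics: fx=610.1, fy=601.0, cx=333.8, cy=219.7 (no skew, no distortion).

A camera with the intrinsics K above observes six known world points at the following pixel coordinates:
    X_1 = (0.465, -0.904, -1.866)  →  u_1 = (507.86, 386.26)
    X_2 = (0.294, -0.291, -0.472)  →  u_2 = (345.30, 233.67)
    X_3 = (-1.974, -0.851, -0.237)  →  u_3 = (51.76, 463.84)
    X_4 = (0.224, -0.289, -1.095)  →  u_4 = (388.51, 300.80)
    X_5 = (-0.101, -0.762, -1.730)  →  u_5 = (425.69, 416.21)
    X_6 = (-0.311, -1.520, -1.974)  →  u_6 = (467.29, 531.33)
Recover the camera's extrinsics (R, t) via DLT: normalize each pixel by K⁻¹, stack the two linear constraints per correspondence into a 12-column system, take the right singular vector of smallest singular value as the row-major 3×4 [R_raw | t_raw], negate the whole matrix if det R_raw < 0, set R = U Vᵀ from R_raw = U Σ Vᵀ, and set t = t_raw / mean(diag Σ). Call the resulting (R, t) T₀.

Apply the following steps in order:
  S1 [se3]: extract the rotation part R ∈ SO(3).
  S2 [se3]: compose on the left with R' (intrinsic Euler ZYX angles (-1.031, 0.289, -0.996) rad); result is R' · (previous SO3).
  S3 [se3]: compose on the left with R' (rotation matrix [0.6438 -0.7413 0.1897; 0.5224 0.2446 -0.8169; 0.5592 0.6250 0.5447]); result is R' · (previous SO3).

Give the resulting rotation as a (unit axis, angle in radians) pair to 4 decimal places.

rotation (axis_angle) = ((0.9438, -0.0588, -0.3252), 1.7613)

source (pnp_recover): camera pose = R=[0.7689 -0.2064 -0.6052; -0.6384 -0.1968 -0.7441; 0.0345 0.9585 -0.2830], t=(-0.4900, -0.1200, 4.4691)
after S1 (rot_of_se3): [0.7689 -0.2064 -0.6052; -0.6384 -0.1968 -0.7441; 0.0345 0.9585 -0.2830]
after S2 (compose_so3): [0.1871 0.5972 -0.7800; -0.9313 0.3604 0.0525; 0.3125 0.7166 0.6236]
after S3 (compose_so3): [0.8701 0.2532 -0.4228; -0.3853 -0.1853 -0.9040; -0.3073 0.9495 -0.0636]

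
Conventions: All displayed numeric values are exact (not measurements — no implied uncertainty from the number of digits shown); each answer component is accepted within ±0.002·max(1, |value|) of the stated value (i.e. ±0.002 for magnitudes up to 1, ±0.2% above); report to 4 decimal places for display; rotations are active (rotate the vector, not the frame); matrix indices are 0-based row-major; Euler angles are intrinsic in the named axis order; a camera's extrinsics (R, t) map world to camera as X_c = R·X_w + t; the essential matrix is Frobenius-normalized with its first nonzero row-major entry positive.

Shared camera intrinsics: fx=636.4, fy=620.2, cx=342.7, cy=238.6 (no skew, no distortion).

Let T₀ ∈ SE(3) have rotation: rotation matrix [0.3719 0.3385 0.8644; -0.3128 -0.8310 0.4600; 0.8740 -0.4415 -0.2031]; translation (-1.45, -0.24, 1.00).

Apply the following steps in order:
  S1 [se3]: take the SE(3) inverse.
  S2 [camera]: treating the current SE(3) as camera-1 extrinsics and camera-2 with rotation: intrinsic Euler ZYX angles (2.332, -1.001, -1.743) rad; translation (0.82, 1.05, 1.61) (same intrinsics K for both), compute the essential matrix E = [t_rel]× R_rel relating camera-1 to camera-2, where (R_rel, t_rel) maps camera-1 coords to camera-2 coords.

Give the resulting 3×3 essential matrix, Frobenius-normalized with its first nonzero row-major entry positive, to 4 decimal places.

after S1 (invert_se3): R=[0.3719 -0.3128 0.8740; 0.3385 -0.8310 -0.4415; 0.8644 0.4600 -0.2031], t=(-0.4099, 0.7328, 1.5669)
after S2 (essential): [0.1218 -0.0971 -0.3999; -0.4822 -0.2108 -0.4143; -0.4879 0.0185 0.3590]

matrix = [0.1218 -0.0971 -0.3999; -0.4822 -0.2108 -0.4143; -0.4879 0.0185 0.3590]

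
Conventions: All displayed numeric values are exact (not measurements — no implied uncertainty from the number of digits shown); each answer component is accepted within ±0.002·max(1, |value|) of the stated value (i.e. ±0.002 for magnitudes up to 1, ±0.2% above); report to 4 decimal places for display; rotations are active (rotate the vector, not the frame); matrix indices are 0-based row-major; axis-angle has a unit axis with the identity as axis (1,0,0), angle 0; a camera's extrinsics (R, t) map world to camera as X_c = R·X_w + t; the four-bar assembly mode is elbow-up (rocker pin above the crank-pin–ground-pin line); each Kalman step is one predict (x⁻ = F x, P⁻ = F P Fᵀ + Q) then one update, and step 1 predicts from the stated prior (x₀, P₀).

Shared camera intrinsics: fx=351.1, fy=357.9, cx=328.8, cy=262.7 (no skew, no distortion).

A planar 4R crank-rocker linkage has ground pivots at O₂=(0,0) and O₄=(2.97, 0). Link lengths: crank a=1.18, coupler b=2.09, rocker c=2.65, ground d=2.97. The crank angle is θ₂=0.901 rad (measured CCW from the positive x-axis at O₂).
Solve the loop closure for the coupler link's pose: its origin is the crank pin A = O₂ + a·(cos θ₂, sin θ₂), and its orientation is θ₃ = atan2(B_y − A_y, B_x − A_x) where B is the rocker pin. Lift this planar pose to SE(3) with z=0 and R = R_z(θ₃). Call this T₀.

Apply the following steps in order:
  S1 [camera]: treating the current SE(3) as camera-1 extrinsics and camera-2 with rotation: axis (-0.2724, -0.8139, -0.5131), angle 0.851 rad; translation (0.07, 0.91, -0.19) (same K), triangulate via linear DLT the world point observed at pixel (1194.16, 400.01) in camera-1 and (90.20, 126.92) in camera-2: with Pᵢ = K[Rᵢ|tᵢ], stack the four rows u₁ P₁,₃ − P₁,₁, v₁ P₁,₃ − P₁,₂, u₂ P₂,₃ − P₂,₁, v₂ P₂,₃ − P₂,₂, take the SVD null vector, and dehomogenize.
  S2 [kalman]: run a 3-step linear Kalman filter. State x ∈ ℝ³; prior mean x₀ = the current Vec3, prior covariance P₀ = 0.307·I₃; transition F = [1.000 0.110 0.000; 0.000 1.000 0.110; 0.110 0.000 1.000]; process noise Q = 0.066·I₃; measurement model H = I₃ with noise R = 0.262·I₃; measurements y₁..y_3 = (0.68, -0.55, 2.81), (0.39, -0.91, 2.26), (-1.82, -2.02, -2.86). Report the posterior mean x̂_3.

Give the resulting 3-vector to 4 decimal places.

source (fourbar_fk): coupler pose = R=[0.6553 -0.7554 0.0000; 0.7554 0.6553 0.0000; 0.0000 0.0000 1.0000], t=(0.7326, 0.9251, 0.0000)
after S1 (triangulate): (0.7110, -1.6505, 0.9921)
after S2 (kf_track): (-0.6921, -1.3469, 0.0379)

result = (-0.6921, -1.3469, 0.0379)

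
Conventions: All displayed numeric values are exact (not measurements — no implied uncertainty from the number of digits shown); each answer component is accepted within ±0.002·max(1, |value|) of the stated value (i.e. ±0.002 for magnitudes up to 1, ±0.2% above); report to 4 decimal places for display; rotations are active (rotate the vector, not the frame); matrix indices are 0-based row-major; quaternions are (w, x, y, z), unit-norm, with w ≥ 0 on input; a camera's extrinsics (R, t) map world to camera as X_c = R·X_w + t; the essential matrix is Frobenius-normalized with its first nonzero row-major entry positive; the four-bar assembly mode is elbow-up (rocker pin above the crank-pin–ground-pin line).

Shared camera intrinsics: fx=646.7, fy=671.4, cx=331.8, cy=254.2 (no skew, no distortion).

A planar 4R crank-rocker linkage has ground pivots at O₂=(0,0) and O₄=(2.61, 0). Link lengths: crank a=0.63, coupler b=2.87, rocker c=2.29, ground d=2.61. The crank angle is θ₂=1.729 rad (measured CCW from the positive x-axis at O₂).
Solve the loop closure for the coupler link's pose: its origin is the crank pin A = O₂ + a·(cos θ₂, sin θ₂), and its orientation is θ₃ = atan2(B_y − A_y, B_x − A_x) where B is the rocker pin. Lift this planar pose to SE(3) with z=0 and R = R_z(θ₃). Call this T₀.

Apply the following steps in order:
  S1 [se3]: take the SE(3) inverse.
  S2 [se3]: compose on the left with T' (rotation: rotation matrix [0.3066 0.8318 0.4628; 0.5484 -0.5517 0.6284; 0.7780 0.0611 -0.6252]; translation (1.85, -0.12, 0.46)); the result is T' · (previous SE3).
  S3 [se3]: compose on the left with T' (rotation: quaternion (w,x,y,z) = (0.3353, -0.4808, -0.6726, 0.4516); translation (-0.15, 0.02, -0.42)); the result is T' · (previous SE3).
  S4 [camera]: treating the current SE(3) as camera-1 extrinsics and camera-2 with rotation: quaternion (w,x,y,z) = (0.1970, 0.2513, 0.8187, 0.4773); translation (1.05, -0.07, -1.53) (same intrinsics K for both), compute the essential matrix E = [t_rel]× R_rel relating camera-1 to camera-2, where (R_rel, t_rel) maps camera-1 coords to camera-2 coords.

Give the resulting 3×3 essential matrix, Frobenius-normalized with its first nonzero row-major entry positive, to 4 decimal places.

source (fourbar_fk): coupler pose = R=[0.8206 -0.5715 0.0000; 0.5715 0.8206 0.0000; 0.0000 0.0000 1.0000], t=(-0.0993, 0.6221, 0.0000)
after S1 (invert_se3): R=[0.8206 0.5715 0.0000; -0.5715 0.8206 0.0000; 0.0000 0.0000 1.0000], t=(-0.2741, -0.5672, 0.0000)
after S2 (compose_se3): R=[-0.2238 0.8578 0.4628; 0.7653 -0.1393 0.6284; 0.6035 0.4948 -0.6253], t=(1.2941, 0.0426, 0.2121)
after S3 (compose_se3): R=[-0.2011 -0.7543 0.6250; -0.2853 0.6555 0.6993; -0.9371 -0.0377 -0.3470], t=(-0.7278, 1.1941, -0.5158)
after S4 (essential): [0.2774 0.2753 -0.5647; -0.0537 -0.5194 -0.3694; 0.1019 0.3288 0.0265]

matrix = [0.2774 0.2753 -0.5647; -0.0537 -0.5194 -0.3694; 0.1019 0.3288 0.0265]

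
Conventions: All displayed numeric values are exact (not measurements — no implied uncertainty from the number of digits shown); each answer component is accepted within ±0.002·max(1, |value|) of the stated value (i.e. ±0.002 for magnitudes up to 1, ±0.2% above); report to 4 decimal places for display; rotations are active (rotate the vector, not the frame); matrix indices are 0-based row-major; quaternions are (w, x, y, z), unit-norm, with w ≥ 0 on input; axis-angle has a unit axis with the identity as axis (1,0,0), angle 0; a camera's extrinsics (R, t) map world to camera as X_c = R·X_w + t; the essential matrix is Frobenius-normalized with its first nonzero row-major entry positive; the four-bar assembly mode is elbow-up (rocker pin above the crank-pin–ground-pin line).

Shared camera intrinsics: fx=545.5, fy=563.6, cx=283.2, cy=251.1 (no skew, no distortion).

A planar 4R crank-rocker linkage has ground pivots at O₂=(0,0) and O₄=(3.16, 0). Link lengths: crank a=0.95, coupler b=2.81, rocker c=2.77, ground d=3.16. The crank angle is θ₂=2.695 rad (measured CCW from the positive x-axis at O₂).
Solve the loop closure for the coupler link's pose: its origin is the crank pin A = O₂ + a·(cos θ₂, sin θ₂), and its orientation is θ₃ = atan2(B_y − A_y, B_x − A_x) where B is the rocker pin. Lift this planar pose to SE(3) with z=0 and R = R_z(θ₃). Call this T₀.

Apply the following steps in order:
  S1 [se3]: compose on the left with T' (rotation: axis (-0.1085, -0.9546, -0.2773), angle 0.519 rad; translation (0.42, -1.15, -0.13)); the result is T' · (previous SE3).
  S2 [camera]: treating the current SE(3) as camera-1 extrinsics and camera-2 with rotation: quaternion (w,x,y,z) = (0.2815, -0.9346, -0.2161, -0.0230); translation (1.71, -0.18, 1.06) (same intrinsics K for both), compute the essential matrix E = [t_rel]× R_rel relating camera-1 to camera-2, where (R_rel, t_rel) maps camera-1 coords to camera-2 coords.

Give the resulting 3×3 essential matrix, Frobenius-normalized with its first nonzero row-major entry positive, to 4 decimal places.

matrix = [0.0444 -0.0619 0.1789; 0.3891 -0.4508 -0.3798; -0.2254 0.2987 -0.5686]

source (fourbar_fk): coupler pose = R=[0.7942 -0.6077 0.0000; 0.6077 0.7942 0.0000; 0.0000 0.0000 1.0000], t=(-0.8568, 0.4103, 0.0000)
after S1 (compose_se3): R=[0.7827 -0.4086 -0.4695; 0.5022 0.8602 0.0887; 0.3677 -0.3052 0.8785], t=(-0.2633, -0.6383, -0.5469)
after S2 (essential): [0.0444 -0.0619 0.1789; 0.3891 -0.4508 -0.3798; -0.2254 0.2987 -0.5686]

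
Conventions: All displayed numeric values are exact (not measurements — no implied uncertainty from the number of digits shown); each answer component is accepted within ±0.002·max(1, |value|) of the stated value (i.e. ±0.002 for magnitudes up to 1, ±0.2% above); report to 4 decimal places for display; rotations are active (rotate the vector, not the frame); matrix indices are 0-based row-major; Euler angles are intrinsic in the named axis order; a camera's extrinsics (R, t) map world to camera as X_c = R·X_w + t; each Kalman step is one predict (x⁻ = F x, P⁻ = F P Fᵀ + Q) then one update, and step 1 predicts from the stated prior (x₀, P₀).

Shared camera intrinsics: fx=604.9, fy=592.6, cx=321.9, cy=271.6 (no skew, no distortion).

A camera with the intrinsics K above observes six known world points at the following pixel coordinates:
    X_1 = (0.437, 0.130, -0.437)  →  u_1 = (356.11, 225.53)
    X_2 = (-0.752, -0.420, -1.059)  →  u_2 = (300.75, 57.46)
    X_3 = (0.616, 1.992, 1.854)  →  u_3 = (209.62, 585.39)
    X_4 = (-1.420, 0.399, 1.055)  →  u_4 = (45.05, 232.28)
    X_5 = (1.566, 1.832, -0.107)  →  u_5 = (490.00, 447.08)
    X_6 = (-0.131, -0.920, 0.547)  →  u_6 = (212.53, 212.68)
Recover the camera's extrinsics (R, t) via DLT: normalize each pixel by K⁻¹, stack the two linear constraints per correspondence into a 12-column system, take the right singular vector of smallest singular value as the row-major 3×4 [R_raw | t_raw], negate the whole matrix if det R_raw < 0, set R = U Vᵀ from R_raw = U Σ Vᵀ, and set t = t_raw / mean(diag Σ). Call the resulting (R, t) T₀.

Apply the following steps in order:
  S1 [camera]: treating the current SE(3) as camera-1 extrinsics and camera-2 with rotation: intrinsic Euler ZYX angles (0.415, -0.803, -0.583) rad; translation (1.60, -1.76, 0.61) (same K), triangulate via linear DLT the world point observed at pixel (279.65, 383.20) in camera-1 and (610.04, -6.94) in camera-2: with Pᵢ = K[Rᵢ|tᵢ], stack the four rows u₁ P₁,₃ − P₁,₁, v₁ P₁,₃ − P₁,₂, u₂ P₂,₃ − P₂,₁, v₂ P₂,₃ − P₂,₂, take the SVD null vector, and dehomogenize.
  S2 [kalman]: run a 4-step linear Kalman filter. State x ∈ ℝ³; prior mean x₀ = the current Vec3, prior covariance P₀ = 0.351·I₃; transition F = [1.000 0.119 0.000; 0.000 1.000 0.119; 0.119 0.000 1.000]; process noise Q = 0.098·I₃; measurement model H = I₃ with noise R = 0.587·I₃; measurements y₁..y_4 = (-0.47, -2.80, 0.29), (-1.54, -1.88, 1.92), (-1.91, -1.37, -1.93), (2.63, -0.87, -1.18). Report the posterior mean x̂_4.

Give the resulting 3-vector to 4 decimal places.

result = (0.0789, -1.2603, -0.2475)

source (pnp_recover): camera pose = R=[0.6417 0.2610 -0.7212; 0.5448 0.5068 0.6681; 0.5399 -0.8216 0.1830], t=(-0.3400, -0.4100, 5.0700)
after S1 (triangulate): (1.9119, -0.7785, 1.6296)
after S2 (kf_track): (0.0789, -1.2603, -0.2475)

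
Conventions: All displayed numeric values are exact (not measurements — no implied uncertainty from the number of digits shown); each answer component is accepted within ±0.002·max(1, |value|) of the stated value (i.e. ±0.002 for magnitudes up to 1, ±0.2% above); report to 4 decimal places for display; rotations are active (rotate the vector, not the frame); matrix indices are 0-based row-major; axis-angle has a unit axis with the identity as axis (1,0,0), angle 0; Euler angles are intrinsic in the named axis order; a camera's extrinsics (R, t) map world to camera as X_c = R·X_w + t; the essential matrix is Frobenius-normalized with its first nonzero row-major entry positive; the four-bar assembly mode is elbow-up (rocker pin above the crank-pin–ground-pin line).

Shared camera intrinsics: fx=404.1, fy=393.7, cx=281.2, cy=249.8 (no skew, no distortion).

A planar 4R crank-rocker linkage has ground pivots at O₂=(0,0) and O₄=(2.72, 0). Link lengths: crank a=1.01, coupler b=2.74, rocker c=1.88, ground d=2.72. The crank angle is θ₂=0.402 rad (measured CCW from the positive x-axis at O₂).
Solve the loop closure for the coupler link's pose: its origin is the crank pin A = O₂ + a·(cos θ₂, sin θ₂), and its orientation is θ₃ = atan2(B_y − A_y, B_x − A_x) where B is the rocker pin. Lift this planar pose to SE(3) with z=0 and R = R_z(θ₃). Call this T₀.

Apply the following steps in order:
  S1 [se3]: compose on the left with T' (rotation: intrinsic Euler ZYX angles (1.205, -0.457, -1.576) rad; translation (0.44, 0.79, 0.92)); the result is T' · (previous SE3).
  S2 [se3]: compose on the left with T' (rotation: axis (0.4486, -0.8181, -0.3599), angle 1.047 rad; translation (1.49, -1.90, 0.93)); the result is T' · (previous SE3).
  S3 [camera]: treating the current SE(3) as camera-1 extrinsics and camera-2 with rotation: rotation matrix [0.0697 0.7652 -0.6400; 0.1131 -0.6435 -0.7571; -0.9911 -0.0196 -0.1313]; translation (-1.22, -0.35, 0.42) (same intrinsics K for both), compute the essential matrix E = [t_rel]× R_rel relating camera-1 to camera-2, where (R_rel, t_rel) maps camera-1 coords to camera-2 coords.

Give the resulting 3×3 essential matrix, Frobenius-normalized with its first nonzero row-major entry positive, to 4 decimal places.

matrix = [0.1928 0.5585 0.0770; 0.1554 -0.3638 -0.2844; 0.5034 0.0862 -0.3830]

source (fourbar_fk): coupler pose = R=[0.8602 -0.5100 0.0000; 0.5100 0.8602 0.0000; 0.0000 0.0000 1.0000], t=(0.9295, 0.3952, 0.0000)
after S1 (compose_se3): R=[0.3591 -0.0238 -0.9330; 0.9300 -0.0746 0.3598; -0.0781 -0.9969 -0.0047], t=(0.8026, 1.7310, 0.9755)
after S2 (compose_se3): R=[0.3966 0.7628 -0.5107; 0.6174 0.1901 0.7634; 0.6794 -0.6180 -0.3956], t=(1.4243, -1.0879, 2.9120)
after S3 (essential): [0.1928 0.5585 0.0770; 0.1554 -0.3638 -0.2844; 0.5034 0.0862 -0.3830]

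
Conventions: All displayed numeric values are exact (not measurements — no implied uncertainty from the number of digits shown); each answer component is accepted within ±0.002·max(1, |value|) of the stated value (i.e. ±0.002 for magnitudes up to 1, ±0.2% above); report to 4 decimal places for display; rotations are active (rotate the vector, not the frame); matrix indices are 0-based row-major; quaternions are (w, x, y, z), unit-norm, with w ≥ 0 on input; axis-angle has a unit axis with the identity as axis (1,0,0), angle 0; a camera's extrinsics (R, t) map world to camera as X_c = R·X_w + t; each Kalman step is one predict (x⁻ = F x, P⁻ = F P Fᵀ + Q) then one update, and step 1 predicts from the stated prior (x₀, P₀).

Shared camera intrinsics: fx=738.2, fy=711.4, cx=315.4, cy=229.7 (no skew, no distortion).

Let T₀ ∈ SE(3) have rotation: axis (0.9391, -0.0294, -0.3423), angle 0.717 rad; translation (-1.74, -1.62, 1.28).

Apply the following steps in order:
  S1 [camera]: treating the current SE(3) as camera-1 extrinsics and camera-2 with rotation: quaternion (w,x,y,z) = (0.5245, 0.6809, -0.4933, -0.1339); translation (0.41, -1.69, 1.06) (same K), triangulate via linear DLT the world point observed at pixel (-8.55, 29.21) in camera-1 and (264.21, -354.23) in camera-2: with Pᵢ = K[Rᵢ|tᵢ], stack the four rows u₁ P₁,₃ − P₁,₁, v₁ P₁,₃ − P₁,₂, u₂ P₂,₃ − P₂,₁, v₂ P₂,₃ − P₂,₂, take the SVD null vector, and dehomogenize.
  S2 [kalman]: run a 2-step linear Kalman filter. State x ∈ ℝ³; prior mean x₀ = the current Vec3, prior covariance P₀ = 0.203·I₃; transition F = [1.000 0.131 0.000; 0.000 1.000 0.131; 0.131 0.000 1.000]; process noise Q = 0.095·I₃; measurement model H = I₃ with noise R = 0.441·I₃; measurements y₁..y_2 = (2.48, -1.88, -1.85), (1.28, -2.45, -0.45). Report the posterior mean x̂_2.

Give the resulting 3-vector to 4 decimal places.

after S1 (triangulate): (0.4693, 1.4900, 0.0196)
after S2 (kf_track): (1.2309, -0.9220, -0.5888)

result = (1.2309, -0.9220, -0.5888)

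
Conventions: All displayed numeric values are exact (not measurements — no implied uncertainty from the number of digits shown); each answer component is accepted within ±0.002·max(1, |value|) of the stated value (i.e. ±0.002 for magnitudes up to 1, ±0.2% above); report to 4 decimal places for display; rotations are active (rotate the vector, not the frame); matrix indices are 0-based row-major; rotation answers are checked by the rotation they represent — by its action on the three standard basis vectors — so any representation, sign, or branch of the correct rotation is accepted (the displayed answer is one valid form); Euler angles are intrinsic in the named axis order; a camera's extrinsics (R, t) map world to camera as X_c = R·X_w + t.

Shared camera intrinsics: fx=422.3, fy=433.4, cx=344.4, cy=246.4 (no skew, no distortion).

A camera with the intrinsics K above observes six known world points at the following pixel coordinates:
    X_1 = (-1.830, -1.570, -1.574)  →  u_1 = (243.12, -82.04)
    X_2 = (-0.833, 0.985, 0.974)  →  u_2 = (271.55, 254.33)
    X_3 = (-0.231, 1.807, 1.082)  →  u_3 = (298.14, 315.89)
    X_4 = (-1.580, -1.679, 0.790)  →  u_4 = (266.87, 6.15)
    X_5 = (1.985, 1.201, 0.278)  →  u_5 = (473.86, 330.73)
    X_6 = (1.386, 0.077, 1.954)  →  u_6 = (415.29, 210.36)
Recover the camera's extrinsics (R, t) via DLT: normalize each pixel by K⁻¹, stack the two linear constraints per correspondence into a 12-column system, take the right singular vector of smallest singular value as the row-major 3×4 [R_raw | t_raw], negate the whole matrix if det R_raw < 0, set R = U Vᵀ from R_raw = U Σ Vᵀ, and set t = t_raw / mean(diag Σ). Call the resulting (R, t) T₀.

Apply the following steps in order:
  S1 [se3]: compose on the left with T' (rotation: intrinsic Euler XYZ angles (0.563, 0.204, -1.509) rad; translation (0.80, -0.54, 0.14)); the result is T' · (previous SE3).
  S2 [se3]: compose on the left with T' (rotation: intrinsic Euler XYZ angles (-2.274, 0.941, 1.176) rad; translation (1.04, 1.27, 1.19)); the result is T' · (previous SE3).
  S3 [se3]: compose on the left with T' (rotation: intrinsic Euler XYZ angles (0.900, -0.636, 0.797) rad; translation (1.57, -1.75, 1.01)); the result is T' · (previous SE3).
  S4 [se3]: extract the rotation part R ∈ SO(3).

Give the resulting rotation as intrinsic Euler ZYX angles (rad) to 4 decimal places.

source (pnp_recover): camera pose = R=[0.9277 -0.2926 -0.2319; 0.2143 0.9259 -0.3111; 0.3058 0.2389 0.9216], t=(0.3400, -0.3300, 4.6098)
after S1 (compose_se3): R=[0.3275 0.9357 -0.1314; -0.9023 0.2684 -0.3373; -0.2804 0.2290 0.9322], t=(1.4319, -3.2869, 3.8183)
after S2 (compose_se3): R=[0.3382 0.2511 0.9070; -0.6881 -0.5915 0.4203; 0.6420 -0.7662 -0.0273], t=(6.2372, 0.7384, 1.5653)
after S3 (compose_se3): R=[0.2047 0.9366 0.2843; -0.8921 0.0590 0.4480; 0.4028 -0.3453 0.8476], t=(3.7220, -1.4249, 7.1059)
after S4 (rot_of_se3): [0.2047 0.9366 0.2843; -0.8921 0.0590 0.4480; 0.4028 -0.3453 0.8476]

rotation (euler_zyx) = (-1.3452, -0.4146, -0.3868)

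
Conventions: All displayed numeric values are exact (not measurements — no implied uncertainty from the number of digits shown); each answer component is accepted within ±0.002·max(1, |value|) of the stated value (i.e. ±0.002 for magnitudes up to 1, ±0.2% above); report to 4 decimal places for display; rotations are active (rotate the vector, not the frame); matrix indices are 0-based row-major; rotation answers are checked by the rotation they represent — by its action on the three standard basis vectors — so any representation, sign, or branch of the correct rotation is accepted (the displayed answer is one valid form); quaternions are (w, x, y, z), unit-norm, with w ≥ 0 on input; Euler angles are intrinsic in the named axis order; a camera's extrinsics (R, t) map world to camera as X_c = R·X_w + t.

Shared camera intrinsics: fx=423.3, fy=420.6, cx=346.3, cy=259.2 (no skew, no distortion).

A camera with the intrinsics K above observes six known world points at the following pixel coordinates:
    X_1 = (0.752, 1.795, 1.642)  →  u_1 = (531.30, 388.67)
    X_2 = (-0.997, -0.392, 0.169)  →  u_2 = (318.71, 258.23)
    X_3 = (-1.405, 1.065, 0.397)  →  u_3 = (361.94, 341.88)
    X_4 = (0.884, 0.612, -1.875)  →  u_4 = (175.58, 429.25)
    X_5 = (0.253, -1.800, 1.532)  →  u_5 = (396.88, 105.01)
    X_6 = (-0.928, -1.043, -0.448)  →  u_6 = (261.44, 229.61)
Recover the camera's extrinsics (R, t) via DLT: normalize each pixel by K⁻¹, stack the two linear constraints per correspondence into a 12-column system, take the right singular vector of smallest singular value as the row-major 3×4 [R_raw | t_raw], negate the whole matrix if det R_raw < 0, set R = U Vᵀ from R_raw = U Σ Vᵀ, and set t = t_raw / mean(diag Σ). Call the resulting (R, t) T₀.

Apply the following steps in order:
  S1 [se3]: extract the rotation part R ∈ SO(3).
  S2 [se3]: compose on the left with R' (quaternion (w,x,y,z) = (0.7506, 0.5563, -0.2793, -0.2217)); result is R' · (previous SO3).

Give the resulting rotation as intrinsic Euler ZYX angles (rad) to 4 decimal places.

rotation (euler_zyx) = (0.6127, 0.2293, 1.7053)

source (pnp_recover): camera pose = R=[0.1945 0.3488 0.9168; -0.0420 0.9368 -0.3475; -0.9800 0.0290 0.1968], t=(-0.2200, 0.3700, 5.0697)
after S1 (rot_of_se3): [0.1945 0.3488 0.9168; -0.0420 0.9368 -0.3475; -0.9800 0.0290 0.1968]
after S2 (compose_so3): [0.7967 0.2614 0.5449; 0.5600 0.0198 -0.8282; -0.2273 0.9650 -0.1306]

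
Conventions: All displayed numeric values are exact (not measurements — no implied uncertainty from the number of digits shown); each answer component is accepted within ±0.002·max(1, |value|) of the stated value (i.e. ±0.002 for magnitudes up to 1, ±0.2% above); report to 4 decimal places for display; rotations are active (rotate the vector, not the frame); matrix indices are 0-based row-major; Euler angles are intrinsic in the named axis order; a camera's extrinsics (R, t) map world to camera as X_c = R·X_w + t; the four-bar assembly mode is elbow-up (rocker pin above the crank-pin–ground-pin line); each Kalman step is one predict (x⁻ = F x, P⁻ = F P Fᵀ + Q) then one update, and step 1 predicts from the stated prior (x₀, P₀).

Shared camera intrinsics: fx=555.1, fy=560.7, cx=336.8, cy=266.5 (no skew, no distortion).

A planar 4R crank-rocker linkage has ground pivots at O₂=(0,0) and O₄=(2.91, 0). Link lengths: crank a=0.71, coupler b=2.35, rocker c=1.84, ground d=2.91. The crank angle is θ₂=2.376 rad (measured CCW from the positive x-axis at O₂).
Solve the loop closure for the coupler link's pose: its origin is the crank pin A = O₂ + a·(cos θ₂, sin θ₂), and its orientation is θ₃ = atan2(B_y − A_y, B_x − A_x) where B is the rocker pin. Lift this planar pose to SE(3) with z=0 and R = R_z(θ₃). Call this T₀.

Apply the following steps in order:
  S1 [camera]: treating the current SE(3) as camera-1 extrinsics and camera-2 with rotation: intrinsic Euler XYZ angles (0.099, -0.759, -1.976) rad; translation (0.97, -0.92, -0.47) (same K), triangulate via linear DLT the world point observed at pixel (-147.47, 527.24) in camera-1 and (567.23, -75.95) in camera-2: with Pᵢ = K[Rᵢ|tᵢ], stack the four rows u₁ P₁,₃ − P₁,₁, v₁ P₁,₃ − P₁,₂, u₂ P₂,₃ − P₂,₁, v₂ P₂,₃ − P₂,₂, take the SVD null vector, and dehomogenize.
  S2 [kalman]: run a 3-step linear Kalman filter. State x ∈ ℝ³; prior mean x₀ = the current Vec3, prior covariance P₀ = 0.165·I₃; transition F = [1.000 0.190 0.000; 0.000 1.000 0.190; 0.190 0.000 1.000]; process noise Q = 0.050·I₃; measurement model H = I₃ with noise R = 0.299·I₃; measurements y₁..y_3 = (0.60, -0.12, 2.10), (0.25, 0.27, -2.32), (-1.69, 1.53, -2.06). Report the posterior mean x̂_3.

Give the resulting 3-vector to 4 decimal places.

result = (-0.6636, 0.6465, -0.6727)

source (fourbar_fk): coupler pose = R=[0.9291 -0.3697 0.0000; 0.3697 0.9291 0.0000; 0.0000 0.0000 1.0000], t=(-0.5119, 0.4920, 0.0000)
after S1 (triangulate): (-0.6407, 0.4577, 1.4631)
after S2 (kf_track): (-0.6636, 0.6465, -0.6727)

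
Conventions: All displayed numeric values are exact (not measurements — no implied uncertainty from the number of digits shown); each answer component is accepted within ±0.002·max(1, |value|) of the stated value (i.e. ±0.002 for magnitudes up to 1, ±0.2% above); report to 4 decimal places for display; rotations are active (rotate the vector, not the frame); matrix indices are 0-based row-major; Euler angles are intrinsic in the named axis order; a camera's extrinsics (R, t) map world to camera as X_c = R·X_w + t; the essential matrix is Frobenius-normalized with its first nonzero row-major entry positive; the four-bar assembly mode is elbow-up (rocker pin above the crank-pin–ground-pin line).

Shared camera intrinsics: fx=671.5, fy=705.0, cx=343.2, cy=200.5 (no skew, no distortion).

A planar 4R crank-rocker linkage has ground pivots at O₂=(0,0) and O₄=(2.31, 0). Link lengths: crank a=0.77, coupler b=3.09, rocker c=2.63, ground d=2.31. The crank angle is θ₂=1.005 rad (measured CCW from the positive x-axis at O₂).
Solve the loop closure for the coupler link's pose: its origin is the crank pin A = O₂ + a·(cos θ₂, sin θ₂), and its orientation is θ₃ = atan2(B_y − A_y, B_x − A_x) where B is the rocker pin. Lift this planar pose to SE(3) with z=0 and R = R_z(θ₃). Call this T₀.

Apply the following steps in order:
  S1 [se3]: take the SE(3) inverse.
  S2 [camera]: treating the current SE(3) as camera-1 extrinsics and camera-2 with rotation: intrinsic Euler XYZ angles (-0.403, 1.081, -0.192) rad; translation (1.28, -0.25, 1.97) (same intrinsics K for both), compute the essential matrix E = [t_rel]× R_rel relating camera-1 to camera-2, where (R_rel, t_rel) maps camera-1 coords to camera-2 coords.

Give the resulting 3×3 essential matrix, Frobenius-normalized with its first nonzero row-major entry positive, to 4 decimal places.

matrix = [0.0810 0.4498 0.0729; -0.6743 0.1162 -0.1762; -0.0522 -0.5277 -0.0735]

source (fourbar_fk): coupler pose = R=[0.7813 -0.6242 0.0000; 0.6242 0.7813 0.0000; 0.0000 0.0000 1.0000], t=(0.4128, 0.6500, 0.0000)
after S1 (invert_se3): R=[0.7813 0.6242 0.0000; -0.6242 0.7813 0.0000; 0.0000 0.0000 1.0000], t=(-0.7282, -0.2502, 0.0000)
after S2 (essential): [0.0810 0.4498 0.0729; -0.6743 0.1162 -0.1762; -0.0522 -0.5277 -0.0735]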